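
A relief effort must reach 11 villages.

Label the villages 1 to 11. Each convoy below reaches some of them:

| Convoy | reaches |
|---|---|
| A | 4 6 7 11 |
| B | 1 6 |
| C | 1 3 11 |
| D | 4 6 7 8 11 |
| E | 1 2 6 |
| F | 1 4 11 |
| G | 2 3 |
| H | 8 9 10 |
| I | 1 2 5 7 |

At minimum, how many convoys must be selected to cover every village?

A and G and H and I together: A ∪ G ∪ H ∪ I = {1, 2, 3, 4, 5, 6, 7, 8, 9, 10, 11} — every village is covered.
No 3 of the 9 convoys cover everything (all 84 combinations miss at least one village), so 4 is optimal.

4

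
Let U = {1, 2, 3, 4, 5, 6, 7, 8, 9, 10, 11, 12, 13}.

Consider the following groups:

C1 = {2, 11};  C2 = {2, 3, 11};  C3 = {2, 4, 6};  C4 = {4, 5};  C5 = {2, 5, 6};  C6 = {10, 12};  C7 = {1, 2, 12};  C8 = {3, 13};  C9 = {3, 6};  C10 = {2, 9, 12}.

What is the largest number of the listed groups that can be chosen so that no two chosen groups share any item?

4

C1, C4, C6, C8 are pairwise disjoint (C1={2,11}; C4={4,5}; C6={10,12}; C8={3,13}).
Every remaining group overlaps one of these, and no 5 of the listed groups are pairwise disjoint, so 4 is the maximum.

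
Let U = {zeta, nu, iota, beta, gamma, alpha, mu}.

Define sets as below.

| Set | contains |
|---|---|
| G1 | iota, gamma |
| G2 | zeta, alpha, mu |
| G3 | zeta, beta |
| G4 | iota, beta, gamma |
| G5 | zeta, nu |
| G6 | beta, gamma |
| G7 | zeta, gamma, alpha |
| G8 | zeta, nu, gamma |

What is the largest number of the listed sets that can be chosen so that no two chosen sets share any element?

2

G2, G4 are pairwise disjoint (G2={zeta,alpha,mu}; G4={iota,beta,gamma}).
Every remaining set overlaps one of these, and no 3 of the listed sets are pairwise disjoint, so 2 is the maximum.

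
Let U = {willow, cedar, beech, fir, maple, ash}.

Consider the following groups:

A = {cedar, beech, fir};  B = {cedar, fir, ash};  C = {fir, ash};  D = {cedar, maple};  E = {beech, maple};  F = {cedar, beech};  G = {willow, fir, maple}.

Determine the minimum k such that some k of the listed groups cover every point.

3

B and E and G together: B ∪ E ∪ G = {willow, cedar, beech, fir, maple, ash} — every point is covered.
Only G contains willow, so G is forced; the remaining 3 points need at least 2 more groups (each remaining group adds at most 2) — so at least 3 groups are needed, and 3 is optimal.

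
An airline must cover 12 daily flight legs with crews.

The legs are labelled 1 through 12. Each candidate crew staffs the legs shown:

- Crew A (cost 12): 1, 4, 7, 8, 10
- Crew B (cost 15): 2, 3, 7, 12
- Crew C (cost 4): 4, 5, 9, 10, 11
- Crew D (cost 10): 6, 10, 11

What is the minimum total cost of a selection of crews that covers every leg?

A, B, C, D together cover every leg (A ∪ B ∪ C ∪ D = {1, 2, 3, 4, 5, 6, 7, 8, 9, 10, 11, 12}); total cost 12 + 15 + 4 + 10 = 41.
No covering selection has total cost below 41.

41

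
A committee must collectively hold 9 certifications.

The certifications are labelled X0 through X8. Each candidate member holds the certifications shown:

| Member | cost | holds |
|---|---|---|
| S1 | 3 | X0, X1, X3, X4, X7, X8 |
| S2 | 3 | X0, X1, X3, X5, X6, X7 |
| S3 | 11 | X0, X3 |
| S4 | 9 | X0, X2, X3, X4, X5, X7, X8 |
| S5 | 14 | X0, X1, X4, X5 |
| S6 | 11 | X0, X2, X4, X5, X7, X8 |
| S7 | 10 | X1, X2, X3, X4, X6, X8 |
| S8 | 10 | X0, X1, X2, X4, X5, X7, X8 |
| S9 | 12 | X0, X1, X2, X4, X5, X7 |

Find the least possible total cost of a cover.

S2, S4 together cover every certification (S2 ∪ S4 = {X0, X1, X2, X3, X4, X5, X6, X7, X8}); total cost 3 + 9 = 12.
The greedy pick S1, S2, S4 costs 15; no covering selection beats 12.

12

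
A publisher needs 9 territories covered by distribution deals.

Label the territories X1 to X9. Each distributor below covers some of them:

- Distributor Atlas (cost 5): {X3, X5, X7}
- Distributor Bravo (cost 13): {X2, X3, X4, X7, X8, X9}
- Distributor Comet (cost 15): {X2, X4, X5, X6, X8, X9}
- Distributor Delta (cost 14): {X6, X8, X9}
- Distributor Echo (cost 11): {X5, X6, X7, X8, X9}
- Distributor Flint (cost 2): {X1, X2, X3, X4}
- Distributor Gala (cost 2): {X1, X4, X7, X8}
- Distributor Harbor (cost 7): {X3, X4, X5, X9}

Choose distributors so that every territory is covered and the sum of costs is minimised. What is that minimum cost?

Echo, Flint together cover every territory (Echo ∪ Flint = {X1, X2, X3, X4, X5, X6, X7, X8, X9}); total cost 11 + 2 = 13.
The greedy pick Flint, Gala, Harbor, Echo costs 22; no covering selection beats 13.

13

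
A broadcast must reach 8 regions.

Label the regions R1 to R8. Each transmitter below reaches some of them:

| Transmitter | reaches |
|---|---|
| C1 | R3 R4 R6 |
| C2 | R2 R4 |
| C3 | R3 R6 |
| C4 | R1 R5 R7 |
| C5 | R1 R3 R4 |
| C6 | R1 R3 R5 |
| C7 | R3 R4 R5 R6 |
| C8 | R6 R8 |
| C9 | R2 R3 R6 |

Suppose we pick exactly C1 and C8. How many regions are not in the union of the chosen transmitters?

4

Union of C1, C8 = {R3, R4, R6, R8}.
Not covered: R1, R2, R5, R7 — 4 regions.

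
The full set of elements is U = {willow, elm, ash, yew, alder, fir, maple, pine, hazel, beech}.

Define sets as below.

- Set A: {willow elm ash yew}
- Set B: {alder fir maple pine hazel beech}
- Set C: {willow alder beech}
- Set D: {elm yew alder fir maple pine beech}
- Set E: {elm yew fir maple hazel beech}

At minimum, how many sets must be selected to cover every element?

2

A and B cover everything between them: the union {willow, elm, ash, yew, alder, fir, maple, pine, hazel, beech} is all of U.
No single set has all 10 elements (the largest, D, has 7), so 2 is optimal.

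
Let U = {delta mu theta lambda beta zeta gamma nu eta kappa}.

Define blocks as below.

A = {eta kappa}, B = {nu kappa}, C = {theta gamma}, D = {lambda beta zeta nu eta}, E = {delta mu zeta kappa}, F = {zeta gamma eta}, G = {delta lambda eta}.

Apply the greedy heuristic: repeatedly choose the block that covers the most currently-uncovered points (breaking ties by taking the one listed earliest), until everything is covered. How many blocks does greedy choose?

3

Greedy: pick D (covers 5 new) → pick E (covers 3 new) → pick C (covers 2 new). Total picks: 3.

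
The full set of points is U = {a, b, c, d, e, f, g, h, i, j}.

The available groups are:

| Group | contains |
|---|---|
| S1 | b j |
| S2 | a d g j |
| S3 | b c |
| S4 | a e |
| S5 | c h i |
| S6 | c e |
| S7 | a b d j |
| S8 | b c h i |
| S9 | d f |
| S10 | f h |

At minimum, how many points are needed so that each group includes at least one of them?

The 4 points {c, e, f, j} hit every group.
The groups S1, S4, S5, S9 are pairwise disjoint, so any hitting set needs a separate point for each — at least 4. Hence 4 is optimal.

4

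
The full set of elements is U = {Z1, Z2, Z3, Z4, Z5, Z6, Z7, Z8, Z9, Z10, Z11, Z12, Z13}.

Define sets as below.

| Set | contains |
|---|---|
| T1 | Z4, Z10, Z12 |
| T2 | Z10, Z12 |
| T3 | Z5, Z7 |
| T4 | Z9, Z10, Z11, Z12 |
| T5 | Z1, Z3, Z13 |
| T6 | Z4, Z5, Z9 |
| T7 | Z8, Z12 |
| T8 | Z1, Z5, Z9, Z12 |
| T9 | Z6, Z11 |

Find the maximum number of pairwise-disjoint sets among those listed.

4

T3, T5, T7, T9 are pairwise disjoint (T3={Z5,Z7}; T5={Z1,Z3,Z13}; T7={Z8,Z12}; T9={Z6,Z11}).
Every remaining set overlaps one of these, and no 5 of the listed sets are pairwise disjoint, so 4 is the maximum.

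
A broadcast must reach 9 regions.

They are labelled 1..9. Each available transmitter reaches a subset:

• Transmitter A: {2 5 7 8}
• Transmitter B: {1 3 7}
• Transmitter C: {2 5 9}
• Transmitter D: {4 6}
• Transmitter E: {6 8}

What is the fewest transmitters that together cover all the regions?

4

Take {A, B, C, D}. Their union is {1, 2, 3, 4, 5, 6, 7, 8, 9}, which is all 9 regions.
No 3 of the 5 transmitters cover everything (all 10 combinations miss at least one region), so 4 is optimal.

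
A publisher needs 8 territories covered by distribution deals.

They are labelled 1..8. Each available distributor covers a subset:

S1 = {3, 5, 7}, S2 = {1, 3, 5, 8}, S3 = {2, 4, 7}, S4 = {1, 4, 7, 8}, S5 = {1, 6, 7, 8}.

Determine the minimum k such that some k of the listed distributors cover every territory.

S1 and S3 and S5 together: S1 ∪ S3 ∪ S5 = {1, 2, 3, 4, 5, 6, 7, 8} — every territory is covered.
Only S3 contains 2, so S3 is forced; the remaining 5 territories need at least 2 more distributors (each remaining distributor adds at most 4) — so at least 3 distributors are needed, and 3 is optimal.

3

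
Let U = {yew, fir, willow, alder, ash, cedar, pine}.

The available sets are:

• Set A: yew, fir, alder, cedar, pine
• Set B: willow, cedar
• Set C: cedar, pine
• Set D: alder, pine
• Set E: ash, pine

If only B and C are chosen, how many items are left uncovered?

4

Union of B, C = {willow, cedar, pine}.
Not covered: yew, fir, alder, ash — 4 items.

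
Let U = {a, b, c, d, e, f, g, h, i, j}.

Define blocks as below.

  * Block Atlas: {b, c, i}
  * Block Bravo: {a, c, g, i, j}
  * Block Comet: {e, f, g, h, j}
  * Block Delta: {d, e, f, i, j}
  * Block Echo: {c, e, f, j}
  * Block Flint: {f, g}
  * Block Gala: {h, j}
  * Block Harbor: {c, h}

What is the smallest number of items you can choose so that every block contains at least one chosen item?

The 3 items {f, h, i} hit every block.
The blocks Atlas, Flint, Gala are pairwise disjoint, so any hitting set needs a separate item for each — at least 3. Hence 3 is optimal.

3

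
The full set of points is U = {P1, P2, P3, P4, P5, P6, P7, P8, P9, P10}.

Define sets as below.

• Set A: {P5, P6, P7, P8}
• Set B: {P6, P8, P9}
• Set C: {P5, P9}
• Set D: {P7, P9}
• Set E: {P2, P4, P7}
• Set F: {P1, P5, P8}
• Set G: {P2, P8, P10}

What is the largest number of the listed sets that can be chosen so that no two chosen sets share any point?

B, E are pairwise disjoint (B={P6,P8,P9}; E={P2,P4,P7}).
Every remaining set overlaps one of these, and no 3 of the listed sets are pairwise disjoint, so 2 is the maximum.

2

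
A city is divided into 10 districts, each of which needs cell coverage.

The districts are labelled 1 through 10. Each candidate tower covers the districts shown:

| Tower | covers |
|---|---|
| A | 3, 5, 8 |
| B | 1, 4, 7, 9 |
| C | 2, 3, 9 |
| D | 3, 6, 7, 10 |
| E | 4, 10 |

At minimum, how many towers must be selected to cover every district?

A and B and C and D together: A ∪ B ∪ C ∪ D = {1, 2, 3, 4, 5, 6, 7, 8, 9, 10} — every district is covered.
Only C contains 2, so C is forced; the remaining 7 districts need at least 3 more towers (each remaining tower adds at most 3) — so at least 4 towers are needed, and 4 is optimal.

4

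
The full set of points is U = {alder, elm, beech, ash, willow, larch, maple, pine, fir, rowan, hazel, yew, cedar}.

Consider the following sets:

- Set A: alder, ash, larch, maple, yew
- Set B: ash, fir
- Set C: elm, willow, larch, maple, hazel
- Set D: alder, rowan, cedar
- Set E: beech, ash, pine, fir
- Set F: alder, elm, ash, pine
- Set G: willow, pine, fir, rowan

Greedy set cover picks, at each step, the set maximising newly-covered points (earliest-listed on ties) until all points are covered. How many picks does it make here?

5

Greedy: pick A (covers 5 new) → pick G (covers 4 new) → pick C (covers 2 new) → pick D (covers 1 new) → pick E (covers 1 new). Total picks: 5.
(The true minimum cover uses only 4 sets, so greedy is not optimal here.)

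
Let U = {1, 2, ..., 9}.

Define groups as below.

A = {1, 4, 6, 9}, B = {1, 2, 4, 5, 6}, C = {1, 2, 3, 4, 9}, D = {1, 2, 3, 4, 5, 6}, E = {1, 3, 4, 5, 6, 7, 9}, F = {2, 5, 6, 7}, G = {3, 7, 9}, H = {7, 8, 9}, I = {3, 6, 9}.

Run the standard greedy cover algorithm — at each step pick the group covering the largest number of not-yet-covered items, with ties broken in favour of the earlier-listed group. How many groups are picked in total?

Greedy: pick E (covers 7 new) → pick B (covers 1 new) → pick H (covers 1 new). Total picks: 3.
(The true minimum cover uses only 2 groups, so greedy is not optimal here.)

3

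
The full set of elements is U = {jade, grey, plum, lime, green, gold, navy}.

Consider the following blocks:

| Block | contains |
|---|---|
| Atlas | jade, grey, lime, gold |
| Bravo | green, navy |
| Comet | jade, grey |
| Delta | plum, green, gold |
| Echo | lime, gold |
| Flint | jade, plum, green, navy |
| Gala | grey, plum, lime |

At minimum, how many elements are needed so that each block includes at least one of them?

Take H = {grey, lime, green}. Each listed block contains at least one of these, so H is a hitting set of size 3.
The blocks Bravo, Comet, Echo are pairwise disjoint, so any hitting set needs a separate element for each — at least 3. Hence 3 is optimal.

3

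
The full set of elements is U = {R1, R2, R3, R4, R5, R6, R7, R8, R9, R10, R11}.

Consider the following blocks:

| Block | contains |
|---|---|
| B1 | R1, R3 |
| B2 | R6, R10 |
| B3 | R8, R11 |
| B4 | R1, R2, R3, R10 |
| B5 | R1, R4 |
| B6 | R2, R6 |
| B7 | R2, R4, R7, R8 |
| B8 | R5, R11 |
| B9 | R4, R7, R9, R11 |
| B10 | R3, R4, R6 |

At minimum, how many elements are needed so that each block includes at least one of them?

Take H = {R3, R4, R6, R11}. Each listed block contains at least one of these, so H is a hitting set of size 4.
The blocks B1, B2, B7, B8 are pairwise disjoint, so any hitting set needs a separate element for each — at least 4. Hence 4 is optimal.

4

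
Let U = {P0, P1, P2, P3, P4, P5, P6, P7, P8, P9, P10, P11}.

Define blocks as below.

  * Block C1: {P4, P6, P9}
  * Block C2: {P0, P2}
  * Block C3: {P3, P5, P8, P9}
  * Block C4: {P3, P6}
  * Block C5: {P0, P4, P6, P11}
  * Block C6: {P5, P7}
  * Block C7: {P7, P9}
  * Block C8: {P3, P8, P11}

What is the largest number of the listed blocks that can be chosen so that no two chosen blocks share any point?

4

C1, C2, C6, C8 are pairwise disjoint (C1={P4,P6,P9}; C2={P0,P2}; C6={P5,P7}; C8={P3,P8,P11}).
Every remaining block overlaps one of these, and no 5 of the listed blocks are pairwise disjoint, so 4 is the maximum.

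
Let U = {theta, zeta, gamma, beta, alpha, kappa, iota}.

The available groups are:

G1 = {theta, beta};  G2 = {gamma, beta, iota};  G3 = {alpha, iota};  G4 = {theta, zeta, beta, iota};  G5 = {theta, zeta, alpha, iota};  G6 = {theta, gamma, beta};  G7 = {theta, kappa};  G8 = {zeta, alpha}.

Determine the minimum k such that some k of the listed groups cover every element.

3

Take {G5, G6, G7}. Their union is {theta, zeta, gamma, beta, alpha, kappa, iota}, which is all 7 elements.
Only G7 contains kappa, so G7 is forced; the remaining 5 elements need at least 2 more groups (each remaining group adds at most 3) — so at least 3 groups are needed, and 3 is optimal.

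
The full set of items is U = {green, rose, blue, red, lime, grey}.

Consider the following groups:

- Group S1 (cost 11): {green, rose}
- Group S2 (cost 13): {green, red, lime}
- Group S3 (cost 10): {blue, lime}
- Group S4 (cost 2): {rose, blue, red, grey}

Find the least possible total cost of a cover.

S2, S4 together cover every item (S2 ∪ S4 = {green, rose, blue, red, lime, grey}); total cost 13 + 2 = 15.
No covering selection has total cost below 15.

15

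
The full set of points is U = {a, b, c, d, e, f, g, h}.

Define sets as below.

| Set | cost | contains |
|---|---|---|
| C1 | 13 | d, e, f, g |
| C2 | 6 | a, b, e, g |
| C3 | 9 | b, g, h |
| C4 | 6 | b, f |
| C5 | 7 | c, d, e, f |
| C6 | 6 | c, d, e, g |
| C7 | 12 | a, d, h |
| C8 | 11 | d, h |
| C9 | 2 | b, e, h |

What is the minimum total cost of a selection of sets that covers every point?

15

C2, C5, C9 together cover every point (C2 ∪ C5 ∪ C9 = {a, b, c, d, e, f, g, h}); total cost 6 + 7 + 2 = 15.
The greedy pick C9, C6, C2, C4 costs 20; no covering selection beats 15.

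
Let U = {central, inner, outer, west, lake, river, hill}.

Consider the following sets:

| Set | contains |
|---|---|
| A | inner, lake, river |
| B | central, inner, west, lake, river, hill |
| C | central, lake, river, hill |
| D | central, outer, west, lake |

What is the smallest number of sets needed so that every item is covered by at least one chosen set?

Take {B, D}. Their union is {central, inner, outer, west, lake, river, hill}, which is all 7 items.
No single set has all 7 items (the largest, B, has 6), so 2 is optimal.

2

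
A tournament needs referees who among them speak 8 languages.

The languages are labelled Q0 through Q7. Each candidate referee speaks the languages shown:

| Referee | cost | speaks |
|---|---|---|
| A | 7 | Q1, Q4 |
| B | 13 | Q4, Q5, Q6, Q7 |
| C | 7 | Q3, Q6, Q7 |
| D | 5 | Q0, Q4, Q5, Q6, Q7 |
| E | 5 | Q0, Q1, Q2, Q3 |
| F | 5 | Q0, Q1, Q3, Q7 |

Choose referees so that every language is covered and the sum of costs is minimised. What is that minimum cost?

10

D, E together cover every language (D ∪ E = {Q0, Q1, Q2, Q3, Q4, Q5, Q6, Q7}); total cost 5 + 5 = 10.
No covering selection has total cost below 10.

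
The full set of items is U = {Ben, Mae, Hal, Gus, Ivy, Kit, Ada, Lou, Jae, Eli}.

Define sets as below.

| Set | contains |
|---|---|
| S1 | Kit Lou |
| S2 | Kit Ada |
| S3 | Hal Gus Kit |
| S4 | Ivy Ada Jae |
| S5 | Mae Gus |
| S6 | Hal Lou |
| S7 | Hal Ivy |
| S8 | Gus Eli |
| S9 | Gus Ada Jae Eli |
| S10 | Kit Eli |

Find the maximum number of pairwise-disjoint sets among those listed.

S4, S5, S6, S10 are pairwise disjoint (S4={Ivy,Ada,Jae}; S5={Mae,Gus}; S6={Hal,Lou}; S10={Kit,Eli}).
Every remaining set overlaps one of these, and no 5 of the listed sets are pairwise disjoint, so 4 is the maximum.

4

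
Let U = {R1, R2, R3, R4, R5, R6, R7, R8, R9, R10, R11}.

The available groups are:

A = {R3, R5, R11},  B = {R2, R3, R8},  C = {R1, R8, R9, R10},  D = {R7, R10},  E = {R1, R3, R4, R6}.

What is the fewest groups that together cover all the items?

5

A, B, C, D, and E cover everything between them: the union {R1, R2, R3, R4, R5, R6, R7, R8, R9, R10, R11} is all of U.
No 4 of the 5 groups cover everything (all 5 combinations miss at least one item), so 5 is optimal.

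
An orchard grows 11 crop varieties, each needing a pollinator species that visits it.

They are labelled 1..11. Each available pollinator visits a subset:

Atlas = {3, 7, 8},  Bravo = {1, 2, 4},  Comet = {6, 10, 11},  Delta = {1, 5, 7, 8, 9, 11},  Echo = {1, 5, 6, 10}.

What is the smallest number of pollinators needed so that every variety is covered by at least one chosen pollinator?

Take {Atlas, Bravo, Comet, Delta}. Their union is {1, 2, 3, 4, 5, 6, 7, 8, 9, 10, 11}, which is all 11 varieties.
Only Delta contains 9, so Delta is forced; the remaining 5 varieties need at least 3 more pollinators (each remaining pollinator adds at most 2) — so at least 4 pollinators are needed, and 4 is optimal.

4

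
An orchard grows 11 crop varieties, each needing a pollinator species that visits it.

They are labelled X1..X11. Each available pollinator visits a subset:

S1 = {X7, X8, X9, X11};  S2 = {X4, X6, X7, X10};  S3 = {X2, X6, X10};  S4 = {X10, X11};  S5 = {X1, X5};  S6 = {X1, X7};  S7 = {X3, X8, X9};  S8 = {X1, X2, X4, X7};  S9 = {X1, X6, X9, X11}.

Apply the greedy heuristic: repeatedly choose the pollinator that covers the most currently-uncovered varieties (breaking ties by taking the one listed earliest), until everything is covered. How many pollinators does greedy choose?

Greedy: pick S1 (covers 4 new) → pick S2 (covers 3 new) → pick S5 (covers 2 new) → pick S3 (covers 1 new) → pick S7 (covers 1 new). Total picks: 5.

5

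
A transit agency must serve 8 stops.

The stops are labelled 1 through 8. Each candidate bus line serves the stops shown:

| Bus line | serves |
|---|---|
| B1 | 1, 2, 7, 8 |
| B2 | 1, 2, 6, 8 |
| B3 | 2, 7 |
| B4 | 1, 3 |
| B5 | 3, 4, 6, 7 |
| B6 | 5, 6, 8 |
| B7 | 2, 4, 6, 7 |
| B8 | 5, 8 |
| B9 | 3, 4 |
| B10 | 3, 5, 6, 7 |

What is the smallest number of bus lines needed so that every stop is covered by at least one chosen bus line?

3

B2 and B7 and B10 together: B2 ∪ B7 ∪ B10 = {1, 2, 3, 4, 5, 6, 7, 8} — every stop is covered.
No 2 of the 10 bus lines cover everything (all 45 combinations miss at least one stop), so 3 is optimal.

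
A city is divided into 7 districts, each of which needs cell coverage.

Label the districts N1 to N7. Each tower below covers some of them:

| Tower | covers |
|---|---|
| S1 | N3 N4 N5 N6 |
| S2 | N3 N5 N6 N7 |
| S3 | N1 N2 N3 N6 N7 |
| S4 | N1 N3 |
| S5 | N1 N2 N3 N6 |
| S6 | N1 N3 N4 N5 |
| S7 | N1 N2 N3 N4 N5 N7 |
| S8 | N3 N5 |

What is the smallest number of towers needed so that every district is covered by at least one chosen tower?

2

Take {S1, S7}. Their union is {N1, N2, N3, N4, N5, N6, N7}, which is all 7 districts.
No single tower has all 7 districts (the largest, S7, has 6), so 2 is optimal.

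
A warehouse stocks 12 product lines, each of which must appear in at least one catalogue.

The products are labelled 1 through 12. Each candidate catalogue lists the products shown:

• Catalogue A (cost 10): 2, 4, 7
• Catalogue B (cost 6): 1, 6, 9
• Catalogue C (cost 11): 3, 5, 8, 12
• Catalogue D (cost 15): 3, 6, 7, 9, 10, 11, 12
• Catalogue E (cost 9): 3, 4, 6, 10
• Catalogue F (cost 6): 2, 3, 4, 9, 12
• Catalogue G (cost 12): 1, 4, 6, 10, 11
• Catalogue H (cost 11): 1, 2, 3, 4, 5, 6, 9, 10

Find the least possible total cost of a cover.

37

C, D, H together cover every product (C ∪ D ∪ H = {1, 2, 3, 4, 5, 6, 7, 8, 9, 10, 11, 12}); total cost 11 + 15 + 11 = 37.
The greedy pick F, H, D, C costs 43; no covering selection beats 37.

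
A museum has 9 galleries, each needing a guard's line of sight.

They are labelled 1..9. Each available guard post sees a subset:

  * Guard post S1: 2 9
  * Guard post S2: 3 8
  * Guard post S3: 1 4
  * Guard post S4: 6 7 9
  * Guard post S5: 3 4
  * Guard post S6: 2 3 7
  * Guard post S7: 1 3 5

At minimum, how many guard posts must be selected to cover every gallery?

S2 and S4 and S5 and S6 and S7 together: S2 ∪ S4 ∪ S5 ∪ S6 ∪ S7 = {1, 2, 3, 4, 5, 6, 7, 8, 9} — every gallery is covered.
No 4 of the 7 guard posts cover everything (all 35 combinations miss at least one gallery), so 5 is optimal.

5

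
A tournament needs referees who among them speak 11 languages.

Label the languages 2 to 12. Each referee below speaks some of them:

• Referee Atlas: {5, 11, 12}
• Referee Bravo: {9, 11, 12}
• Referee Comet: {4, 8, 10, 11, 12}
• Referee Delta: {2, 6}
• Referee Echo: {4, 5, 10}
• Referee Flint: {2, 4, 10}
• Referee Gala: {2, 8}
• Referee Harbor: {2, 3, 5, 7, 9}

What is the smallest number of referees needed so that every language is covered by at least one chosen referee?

Take {Comet, Delta, Harbor}. Their union is {2, 3, 4, 5, 6, 7, 8, 9, 10, 11, 12}, which is all 11 languages.
Each referee has at most 5 languages, and 2·5 = 10 < 11 — so at least 3 referees are needed, and 3 is optimal.

3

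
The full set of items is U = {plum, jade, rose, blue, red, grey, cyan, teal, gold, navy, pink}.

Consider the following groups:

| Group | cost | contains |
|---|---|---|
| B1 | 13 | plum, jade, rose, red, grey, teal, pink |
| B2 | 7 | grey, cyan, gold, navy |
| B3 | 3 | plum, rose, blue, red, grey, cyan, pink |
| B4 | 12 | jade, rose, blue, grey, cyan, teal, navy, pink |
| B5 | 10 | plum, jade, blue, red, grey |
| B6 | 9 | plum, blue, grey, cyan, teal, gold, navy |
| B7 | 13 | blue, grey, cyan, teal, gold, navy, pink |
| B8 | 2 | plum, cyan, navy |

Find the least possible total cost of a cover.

22

B1, B6 together cover every item (B1 ∪ B6 = {plum, jade, rose, blue, red, grey, cyan, teal, gold, navy, pink}); total cost 13 + 9 = 22.
The greedy pick B3, B8, B6, B5 costs 24; no covering selection beats 22.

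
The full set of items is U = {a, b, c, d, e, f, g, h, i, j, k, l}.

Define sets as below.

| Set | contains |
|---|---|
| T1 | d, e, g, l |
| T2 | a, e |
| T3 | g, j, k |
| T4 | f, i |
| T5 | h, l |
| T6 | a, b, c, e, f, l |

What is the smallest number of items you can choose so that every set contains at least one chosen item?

4

T = {a, f, j, l} meets every set (each contains at least one member of T), and |T| = 4.
The sets T2, T3, T4, T5 are pairwise disjoint, so any hitting set needs a separate item for each — at least 4. Hence 4 is optimal.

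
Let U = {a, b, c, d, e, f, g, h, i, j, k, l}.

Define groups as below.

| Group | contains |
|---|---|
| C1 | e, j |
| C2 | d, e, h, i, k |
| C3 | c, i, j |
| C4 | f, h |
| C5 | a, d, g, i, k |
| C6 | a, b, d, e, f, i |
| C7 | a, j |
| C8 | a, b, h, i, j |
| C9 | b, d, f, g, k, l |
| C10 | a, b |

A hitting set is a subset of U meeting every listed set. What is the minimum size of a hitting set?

4

T = {a, f, i, j} meets every group (each contains at least one member of T), and |T| = 4.
No choice of 3 points meets every group, so 4 is the minimum.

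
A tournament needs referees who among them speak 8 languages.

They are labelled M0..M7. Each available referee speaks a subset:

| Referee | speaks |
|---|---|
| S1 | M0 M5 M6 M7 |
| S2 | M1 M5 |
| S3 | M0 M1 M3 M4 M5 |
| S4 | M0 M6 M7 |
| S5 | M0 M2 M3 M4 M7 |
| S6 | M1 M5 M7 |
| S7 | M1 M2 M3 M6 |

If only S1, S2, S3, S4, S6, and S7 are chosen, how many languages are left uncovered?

Union of S1, S2, S3, S4, S6, S7 = {M0, M1, M2, M3, M4, M5, M6, M7} — that's every language, so 0 are uncovered.

0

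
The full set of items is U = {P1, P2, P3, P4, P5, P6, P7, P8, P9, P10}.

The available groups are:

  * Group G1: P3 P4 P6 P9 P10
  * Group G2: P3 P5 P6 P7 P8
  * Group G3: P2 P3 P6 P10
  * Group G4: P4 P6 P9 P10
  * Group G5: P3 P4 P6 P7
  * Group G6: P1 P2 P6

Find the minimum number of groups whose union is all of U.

G1 and G2 and G6 together: G1 ∪ G2 ∪ G6 = {P1, P2, P3, P4, P5, P6, P7, P8, P9, P10} — every item is covered.
Only G6 contains P1, so G6 is forced; the remaining 7 items need at least 2 more groups (each remaining group adds at most 4) — so at least 3 groups are needed, and 3 is optimal.

3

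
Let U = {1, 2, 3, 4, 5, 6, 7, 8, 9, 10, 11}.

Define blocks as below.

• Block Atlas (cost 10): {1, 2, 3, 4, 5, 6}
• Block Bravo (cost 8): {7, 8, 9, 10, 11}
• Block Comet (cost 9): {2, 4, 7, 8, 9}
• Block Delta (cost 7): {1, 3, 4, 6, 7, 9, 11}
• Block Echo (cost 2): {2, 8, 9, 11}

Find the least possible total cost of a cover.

18

Atlas, Bravo together cover every element (Atlas ∪ Bravo = {1, 2, 3, 4, 5, 6, 7, 8, 9, 10, 11}); total cost 10 + 8 = 18.
The greedy pick Echo, Delta, Bravo, Atlas costs 27; no covering selection beats 18.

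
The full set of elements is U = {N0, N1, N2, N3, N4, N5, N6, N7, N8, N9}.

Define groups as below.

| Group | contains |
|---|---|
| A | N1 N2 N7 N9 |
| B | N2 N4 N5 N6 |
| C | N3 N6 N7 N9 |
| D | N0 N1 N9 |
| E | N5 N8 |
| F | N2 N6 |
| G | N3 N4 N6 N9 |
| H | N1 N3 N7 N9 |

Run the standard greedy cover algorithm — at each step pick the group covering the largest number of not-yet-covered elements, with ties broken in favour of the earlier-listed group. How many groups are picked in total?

Greedy: pick A (covers 4 new) → pick B (covers 3 new) → pick C (covers 1 new) → pick D (covers 1 new) → pick E (covers 1 new). Total picks: 5.
(The true minimum cover uses only 4 groups, so greedy is not optimal here.)

5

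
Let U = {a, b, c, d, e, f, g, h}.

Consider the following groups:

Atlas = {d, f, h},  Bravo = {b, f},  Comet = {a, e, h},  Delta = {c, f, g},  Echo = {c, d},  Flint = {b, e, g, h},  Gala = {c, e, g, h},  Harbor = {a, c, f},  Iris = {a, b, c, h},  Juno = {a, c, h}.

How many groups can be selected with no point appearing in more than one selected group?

Bravo, Comet, Echo are pairwise disjoint (Bravo={b,f}; Comet={a,e,h}; Echo={c,d}).
Every remaining group overlaps one of these, and no 4 of the listed groups are pairwise disjoint, so 3 is the maximum.

3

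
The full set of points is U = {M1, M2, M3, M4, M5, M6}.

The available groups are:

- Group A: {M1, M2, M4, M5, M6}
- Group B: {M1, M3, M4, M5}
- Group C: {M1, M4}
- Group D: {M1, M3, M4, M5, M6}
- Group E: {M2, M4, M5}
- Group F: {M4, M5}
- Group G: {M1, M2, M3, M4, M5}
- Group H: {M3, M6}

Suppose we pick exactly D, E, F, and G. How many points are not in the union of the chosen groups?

Union of D, E, F, G = {M1, M2, M3, M4, M5, M6} — that's every point, so 0 are uncovered.

0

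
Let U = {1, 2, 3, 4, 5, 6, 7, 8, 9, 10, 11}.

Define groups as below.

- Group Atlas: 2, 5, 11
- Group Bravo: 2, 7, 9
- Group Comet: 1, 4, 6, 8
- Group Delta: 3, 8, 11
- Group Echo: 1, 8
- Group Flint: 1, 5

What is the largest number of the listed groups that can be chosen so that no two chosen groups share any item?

Bravo, Delta, Flint are pairwise disjoint (Bravo={2,7,9}; Delta={3,8,11}; Flint={1,5}).
Every remaining group overlaps one of these, and no 4 of the listed groups are pairwise disjoint, so 3 is the maximum.

3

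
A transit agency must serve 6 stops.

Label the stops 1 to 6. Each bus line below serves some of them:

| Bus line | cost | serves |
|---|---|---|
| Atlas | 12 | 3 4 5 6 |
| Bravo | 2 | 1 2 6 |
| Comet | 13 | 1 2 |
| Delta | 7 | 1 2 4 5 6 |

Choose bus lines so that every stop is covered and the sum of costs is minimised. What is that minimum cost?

Atlas, Bravo together cover every stop (Atlas ∪ Bravo = {1, 2, 3, 4, 5, 6}); total cost 12 + 2 = 14.
The greedy pick Bravo, Delta, Atlas costs 21; no covering selection beats 14.

14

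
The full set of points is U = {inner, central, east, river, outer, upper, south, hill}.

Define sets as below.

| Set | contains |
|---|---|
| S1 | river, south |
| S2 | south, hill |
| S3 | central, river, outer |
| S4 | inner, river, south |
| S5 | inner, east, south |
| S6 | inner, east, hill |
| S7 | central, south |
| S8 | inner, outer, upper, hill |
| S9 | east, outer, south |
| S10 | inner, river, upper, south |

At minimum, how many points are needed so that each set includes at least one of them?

Take H = {outer, south, hill}. Each listed set contains at least one of these, so H is a hitting set of size 3.
No choice of 2 points meets every set, so 3 is the minimum.

3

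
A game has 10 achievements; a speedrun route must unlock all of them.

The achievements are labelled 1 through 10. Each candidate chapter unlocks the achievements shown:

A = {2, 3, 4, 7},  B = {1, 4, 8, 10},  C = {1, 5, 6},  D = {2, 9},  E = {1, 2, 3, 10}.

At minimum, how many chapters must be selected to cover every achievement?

A and B and C and D together: A ∪ B ∪ C ∪ D = {1, 2, 3, 4, 5, 6, 7, 8, 9, 10} — every achievement is covered.
No 3 of the 5 chapters cover everything (all 10 combinations miss at least one achievement), so 4 is optimal.

4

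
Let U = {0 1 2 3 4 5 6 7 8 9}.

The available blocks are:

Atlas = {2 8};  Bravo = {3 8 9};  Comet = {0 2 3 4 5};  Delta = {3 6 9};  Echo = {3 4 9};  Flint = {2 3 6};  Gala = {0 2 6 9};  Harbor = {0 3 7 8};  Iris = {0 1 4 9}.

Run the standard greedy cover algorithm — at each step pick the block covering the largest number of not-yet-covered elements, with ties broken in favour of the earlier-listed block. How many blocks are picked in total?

5

Greedy: pick Comet (covers 5 new) → pick Bravo (covers 2 new) → pick Delta (covers 1 new) → pick Harbor (covers 1 new) → pick Iris (covers 1 new). Total picks: 5.
(The true minimum cover uses only 4 blocks, so greedy is not optimal here.)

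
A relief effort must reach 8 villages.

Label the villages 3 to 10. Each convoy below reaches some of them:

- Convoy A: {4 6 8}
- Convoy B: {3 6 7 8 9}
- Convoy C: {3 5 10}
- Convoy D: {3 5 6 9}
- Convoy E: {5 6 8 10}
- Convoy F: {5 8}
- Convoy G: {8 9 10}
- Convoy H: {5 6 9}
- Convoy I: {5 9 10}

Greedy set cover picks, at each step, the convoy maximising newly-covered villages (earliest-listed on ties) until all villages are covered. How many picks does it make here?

3

Greedy: pick B (covers 5 new) → pick C (covers 2 new) → pick A (covers 1 new). Total picks: 3.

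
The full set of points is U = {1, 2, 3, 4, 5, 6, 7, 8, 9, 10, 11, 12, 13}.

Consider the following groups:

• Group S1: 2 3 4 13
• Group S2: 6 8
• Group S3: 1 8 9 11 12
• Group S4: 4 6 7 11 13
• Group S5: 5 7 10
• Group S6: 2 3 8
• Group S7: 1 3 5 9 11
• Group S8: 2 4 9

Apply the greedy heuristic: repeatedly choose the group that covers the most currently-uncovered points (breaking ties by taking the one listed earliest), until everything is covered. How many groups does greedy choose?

Greedy: pick S3 (covers 5 new) → pick S1 (covers 4 new) → pick S5 (covers 3 new) → pick S2 (covers 1 new). Total picks: 4.

4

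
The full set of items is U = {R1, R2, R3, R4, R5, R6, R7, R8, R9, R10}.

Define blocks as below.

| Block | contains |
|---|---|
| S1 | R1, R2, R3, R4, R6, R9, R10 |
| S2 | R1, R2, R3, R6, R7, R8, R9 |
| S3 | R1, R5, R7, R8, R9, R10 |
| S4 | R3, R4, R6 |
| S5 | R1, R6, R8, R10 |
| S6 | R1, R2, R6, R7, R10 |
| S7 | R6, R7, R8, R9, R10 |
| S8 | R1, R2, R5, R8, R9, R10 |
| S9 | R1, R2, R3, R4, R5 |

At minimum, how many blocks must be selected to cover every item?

2

S1 and S3 cover everything between them: the union {R1, R2, R3, R4, R5, R6, R7, R8, R9, R10} is all of U.
No single block has all 10 items (the largest, S1, has 7), so 2 is optimal.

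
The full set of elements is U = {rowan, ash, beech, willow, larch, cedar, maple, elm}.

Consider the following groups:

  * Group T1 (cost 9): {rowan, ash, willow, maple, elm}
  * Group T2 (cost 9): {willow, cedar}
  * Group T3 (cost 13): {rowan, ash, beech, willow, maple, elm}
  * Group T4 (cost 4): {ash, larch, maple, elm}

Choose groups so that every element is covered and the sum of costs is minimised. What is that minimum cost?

T2, T3, T4 together cover every element (T2 ∪ T3 ∪ T4 = {rowan, ash, beech, willow, larch, cedar, maple, elm}); total cost 9 + 13 + 4 = 26.
No covering selection has total cost below 26.

26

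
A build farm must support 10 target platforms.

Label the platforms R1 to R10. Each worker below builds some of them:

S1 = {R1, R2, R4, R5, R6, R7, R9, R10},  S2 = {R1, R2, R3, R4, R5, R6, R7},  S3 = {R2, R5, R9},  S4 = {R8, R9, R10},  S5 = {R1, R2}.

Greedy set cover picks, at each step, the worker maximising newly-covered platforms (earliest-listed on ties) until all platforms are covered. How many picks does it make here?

Greedy: pick S1 (covers 8 new) → pick S2 (covers 1 new) → pick S4 (covers 1 new). Total picks: 3.
(The true minimum cover uses only 2 workers, so greedy is not optimal here.)

3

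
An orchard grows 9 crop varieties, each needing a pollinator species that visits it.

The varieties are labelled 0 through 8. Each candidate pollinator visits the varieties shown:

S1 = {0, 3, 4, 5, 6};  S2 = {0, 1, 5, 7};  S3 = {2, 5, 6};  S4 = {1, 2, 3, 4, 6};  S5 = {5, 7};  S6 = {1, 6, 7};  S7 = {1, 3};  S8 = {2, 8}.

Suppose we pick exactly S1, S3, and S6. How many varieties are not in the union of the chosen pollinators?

1

Union of S1, S3, S6 = {0, 1, 2, 3, 4, 5, 6, 7}.
Not covered: 8 — 1 variety.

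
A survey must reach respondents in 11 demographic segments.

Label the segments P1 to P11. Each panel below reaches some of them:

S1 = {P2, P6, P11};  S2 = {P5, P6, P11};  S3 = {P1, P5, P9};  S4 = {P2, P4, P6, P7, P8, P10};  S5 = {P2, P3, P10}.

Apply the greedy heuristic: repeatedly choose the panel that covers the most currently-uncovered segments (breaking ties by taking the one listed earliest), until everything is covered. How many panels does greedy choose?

Greedy: pick S4 (covers 6 new) → pick S3 (covers 3 new) → pick S1 (covers 1 new) → pick S5 (covers 1 new). Total picks: 4.

4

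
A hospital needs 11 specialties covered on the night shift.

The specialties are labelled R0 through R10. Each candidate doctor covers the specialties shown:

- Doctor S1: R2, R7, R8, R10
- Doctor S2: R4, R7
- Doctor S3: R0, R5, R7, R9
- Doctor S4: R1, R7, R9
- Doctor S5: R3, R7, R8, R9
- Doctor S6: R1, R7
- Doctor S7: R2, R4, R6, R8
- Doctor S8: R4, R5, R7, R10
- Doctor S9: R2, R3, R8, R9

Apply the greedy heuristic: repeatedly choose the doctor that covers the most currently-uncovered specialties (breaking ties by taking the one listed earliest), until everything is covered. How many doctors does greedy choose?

Greedy: pick S1 (covers 4 new) → pick S3 (covers 3 new) → pick S7 (covers 2 new) → pick S4 (covers 1 new) → pick S5 (covers 1 new). Total picks: 5.

5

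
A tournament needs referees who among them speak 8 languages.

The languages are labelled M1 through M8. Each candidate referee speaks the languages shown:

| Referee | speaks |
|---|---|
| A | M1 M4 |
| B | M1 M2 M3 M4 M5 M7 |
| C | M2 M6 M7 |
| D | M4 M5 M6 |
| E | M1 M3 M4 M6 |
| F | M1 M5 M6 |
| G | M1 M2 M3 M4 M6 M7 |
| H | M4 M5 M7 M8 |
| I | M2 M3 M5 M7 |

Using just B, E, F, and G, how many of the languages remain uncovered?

Union of B, E, F, G = {M1, M2, M3, M4, M5, M6, M7}.
Not covered: M8 — 1 language.

1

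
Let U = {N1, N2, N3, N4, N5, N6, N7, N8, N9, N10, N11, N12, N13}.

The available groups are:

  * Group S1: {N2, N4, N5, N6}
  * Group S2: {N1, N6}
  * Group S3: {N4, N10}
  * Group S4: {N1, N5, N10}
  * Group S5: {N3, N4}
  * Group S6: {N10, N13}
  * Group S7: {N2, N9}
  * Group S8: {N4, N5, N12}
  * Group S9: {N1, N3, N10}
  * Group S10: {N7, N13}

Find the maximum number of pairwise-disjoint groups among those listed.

4

S2, S7, S8, S10 are pairwise disjoint (S2={N1,N6}; S7={N2,N9}; S8={N4,N5,N12}; S10={N7,N13}).
Every remaining group overlaps one of these, and no 5 of the listed groups are pairwise disjoint, so 4 is the maximum.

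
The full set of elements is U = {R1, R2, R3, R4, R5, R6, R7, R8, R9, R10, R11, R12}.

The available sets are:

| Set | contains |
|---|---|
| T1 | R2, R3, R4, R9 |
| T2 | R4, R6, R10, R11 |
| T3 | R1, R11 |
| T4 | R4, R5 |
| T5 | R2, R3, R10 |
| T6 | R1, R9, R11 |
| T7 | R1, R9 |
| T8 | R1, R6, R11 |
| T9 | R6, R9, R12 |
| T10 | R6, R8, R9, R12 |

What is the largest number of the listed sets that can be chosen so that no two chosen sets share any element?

T3, T4, T5, T9 are pairwise disjoint (T3={R1,R11}; T4={R4,R5}; T5={R2,R3,R10}; T9={R6,R9,R12}).
Every remaining set overlaps one of these, and no 5 of the listed sets are pairwise disjoint, so 4 is the maximum.

4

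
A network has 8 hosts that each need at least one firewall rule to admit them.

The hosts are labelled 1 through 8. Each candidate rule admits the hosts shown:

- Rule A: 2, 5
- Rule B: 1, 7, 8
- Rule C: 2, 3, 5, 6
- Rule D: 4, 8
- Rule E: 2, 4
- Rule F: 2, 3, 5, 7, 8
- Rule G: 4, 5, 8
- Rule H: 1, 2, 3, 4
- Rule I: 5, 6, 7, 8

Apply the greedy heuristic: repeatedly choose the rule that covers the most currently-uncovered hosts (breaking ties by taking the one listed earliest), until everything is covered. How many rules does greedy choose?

Greedy: pick F (covers 5 new) → pick H (covers 2 new) → pick C (covers 1 new). Total picks: 3.
(The true minimum cover uses only 2 rules, so greedy is not optimal here.)

3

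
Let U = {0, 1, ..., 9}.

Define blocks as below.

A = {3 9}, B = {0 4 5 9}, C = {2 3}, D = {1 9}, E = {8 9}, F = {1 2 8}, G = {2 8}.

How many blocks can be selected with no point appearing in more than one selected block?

2

B, C are pairwise disjoint (B={0,4,5,9}; C={2,3}).
Every remaining block overlaps one of these, and no 3 of the listed blocks are pairwise disjoint, so 2 is the maximum.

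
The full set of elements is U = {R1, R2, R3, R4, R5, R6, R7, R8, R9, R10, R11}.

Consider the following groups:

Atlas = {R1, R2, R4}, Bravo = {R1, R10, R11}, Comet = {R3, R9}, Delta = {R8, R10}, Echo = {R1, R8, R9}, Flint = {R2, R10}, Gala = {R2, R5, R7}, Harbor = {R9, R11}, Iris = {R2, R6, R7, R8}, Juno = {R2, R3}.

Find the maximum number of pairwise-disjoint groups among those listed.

3

Atlas, Delta, Harbor are pairwise disjoint (Atlas={R1,R2,R4}; Delta={R8,R10}; Harbor={R9,R11}).
Every remaining group overlaps one of these, and no 4 of the listed groups are pairwise disjoint, so 3 is the maximum.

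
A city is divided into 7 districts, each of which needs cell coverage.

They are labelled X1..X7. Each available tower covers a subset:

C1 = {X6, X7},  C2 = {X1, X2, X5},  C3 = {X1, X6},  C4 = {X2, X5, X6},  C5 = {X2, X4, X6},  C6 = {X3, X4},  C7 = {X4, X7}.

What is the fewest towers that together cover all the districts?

Take {C1, C2, C6}. Their union is {X1, X2, X3, X4, X5, X6, X7}, which is all 7 districts.
Each tower has at most 3 districts, and 2·3 = 6 < 7 — so at least 3 towers are needed, and 3 is optimal.

3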